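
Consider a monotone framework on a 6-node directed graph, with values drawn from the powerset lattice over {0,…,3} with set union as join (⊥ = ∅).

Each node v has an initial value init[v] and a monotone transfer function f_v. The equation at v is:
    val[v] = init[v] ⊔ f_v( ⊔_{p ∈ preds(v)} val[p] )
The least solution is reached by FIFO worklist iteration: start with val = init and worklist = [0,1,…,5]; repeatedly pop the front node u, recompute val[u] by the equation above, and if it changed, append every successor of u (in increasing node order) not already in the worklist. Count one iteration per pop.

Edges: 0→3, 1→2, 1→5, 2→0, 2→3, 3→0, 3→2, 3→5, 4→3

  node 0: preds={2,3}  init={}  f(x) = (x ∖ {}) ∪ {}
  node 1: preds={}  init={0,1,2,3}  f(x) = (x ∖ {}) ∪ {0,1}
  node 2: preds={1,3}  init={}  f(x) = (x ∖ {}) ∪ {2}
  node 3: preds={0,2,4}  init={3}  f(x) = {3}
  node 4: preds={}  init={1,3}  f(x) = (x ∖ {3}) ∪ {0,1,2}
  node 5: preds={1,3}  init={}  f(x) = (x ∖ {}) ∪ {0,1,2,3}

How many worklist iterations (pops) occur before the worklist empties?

Iteration log — 8 steps:
  step 1. node 0  ⊔preds={3}  new={3}  old={}  +wl: 
  step 2. node 1  ⊔preds={}  new={0,1,2,3}  stable
  step 3. node 2  ⊔preds={0,1,2,3}  new={0,1,2,3}  old={}  +wl: 0
  step 4. node 3  ⊔preds={0,1,2,3}  new={3}  stable
  step 5. node 4  ⊔preds={}  new={0,1,2,3}  old={1,3}  +wl: 3
  step 6. node 5  ⊔preds={0,1,2,3}  new={0,1,2,3}  old={}  +wl: 
  step 7. node 0  ⊔preds={0,1,2,3}  new={0,1,2,3}  old={3}  +wl: 
  step 8. node 3  ⊔preds={0,1,2,3}  new={3}  stable

Least fixpoint reached:
  node 0: {0,1,2,3}
  node 1: {0,1,2,3}
  node 2: {0,1,2,3}
  node 3: {3}
  node 4: {0,1,2,3}
  node 5: {0,1,2,3}

8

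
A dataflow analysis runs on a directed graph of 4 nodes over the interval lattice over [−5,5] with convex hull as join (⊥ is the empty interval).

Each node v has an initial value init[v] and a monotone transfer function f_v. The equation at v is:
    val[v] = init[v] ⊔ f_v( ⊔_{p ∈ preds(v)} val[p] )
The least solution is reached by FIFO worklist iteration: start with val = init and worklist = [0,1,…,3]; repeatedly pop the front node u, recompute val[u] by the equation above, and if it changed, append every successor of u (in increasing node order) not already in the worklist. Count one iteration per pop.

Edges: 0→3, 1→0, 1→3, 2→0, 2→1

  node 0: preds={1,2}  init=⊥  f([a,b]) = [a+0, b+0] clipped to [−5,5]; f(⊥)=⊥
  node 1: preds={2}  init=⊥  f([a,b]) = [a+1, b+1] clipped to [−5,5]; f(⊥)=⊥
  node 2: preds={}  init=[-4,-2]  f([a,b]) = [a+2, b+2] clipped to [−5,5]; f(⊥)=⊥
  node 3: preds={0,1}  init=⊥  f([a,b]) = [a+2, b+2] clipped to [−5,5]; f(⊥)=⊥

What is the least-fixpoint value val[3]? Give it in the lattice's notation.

Trace (6 dequeues):
  [1] u=0 | in [-4,-2] | out [-4,-2] | prev ⊥ | push {}
  [2] u=1 | in [-4,-2] | out [-3,-1] | prev ⊥ | push {0}
  [3] u=2 | in ⊥ | out [-4,-2] | ==
  [4] u=3 | in [-4,-1] | out [-2,1] | prev ⊥ | push {}
  [5] u=0 | in [-4,-1] | out [-4,-1] | prev [-4,-2] | push {3}
  [6] u=3 | in [-4,-1] | out [-2,1] | ==

Converged values:
  [0] [-4,-1]
  [1] [-3,-1]
  [2] [-4,-2]
  [3] [-2,1]

[-2,1]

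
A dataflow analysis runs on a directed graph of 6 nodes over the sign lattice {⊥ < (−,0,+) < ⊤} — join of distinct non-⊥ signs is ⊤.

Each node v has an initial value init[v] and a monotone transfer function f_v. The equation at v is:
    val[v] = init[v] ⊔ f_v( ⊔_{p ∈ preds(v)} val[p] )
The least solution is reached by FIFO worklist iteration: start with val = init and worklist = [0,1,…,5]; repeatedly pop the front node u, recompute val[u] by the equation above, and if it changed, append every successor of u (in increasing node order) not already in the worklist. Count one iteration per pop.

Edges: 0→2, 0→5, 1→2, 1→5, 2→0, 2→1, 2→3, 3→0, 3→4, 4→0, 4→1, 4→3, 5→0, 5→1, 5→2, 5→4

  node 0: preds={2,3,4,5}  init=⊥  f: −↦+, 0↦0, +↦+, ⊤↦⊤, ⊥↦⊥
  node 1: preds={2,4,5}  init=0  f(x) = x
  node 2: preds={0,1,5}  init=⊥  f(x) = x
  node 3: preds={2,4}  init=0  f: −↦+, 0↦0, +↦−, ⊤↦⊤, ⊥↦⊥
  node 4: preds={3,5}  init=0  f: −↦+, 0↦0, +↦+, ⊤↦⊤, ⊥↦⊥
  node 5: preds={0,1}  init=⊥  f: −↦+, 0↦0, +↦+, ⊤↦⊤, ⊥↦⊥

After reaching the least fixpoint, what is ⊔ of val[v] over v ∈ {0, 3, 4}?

0

Trace (10 dequeues):
  [1] u=0 | in 0 | out 0 | prev ⊥ | push {}
  [2] u=1 | in 0 | out 0 | ==
  [3] u=2 | in 0 | out 0 | prev ⊥ | push {0,1}
  [4] u=3 | in 0 | out 0 | ==
  [5] u=4 | in 0 | out 0 | ==
  [6] u=5 | in 0 | out 0 | prev ⊥ | push {2,4}
  [7] u=0 | in 0 | out 0 | ==
  [8] u=1 | in 0 | out 0 | ==
  [9] u=2 | in 0 | out 0 | ==
  [10] u=4 | in 0 | out 0 | ==

Converged values:
  [0] 0
  [1] 0
  [2] 0
  [3] 0
  [4] 0
  [5] 0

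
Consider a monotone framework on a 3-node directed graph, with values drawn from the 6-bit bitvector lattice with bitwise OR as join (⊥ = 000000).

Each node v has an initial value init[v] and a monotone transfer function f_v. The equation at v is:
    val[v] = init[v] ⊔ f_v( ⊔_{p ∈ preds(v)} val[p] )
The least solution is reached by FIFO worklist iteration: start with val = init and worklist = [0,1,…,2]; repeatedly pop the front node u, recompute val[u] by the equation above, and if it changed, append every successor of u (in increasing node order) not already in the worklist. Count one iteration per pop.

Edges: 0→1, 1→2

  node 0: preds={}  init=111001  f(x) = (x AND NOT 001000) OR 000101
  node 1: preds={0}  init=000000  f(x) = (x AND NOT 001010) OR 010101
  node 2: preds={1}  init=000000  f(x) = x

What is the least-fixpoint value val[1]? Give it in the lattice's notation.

Iteration log — 3 steps:
  step 1. node 0  ⊔preds=000000  new=111101  old=111001  +wl: 
  step 2. node 1  ⊔preds=111101  new=110101  old=000000  +wl: 
  step 3. node 2  ⊔preds=110101  new=110101  old=000000  +wl: 

Least fixpoint reached:
  node 0: 111101
  node 1: 110101
  node 2: 110101

110101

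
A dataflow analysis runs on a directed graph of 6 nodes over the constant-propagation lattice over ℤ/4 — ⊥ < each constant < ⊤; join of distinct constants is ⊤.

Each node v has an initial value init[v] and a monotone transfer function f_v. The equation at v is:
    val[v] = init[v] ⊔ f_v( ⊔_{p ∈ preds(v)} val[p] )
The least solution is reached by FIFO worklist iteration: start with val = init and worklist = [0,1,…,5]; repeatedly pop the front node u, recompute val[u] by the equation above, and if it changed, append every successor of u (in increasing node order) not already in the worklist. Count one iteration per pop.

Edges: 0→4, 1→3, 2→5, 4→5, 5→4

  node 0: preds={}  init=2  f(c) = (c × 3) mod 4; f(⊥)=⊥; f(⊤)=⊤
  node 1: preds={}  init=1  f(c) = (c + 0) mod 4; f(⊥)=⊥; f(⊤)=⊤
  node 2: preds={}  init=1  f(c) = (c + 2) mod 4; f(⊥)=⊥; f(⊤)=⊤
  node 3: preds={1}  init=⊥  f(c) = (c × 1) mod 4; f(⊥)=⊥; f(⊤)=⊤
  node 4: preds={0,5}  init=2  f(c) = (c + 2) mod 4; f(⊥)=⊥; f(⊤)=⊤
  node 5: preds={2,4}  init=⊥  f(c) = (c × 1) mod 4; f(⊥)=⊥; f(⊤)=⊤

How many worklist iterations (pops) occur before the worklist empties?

7

Worklist (7 pops):
  #1 pop 0: in=⊥ → 2 (no change)
  #2 pop 1: in=⊥ → 1 (no change)
  #3 pop 2: in=⊥ → 1 (no change)
  #4 pop 3: in=1 → 1 (was ⊥); enqueue []
  #5 pop 4: in=2 → ⊤ (was 2); enqueue []
  #6 pop 5: in=⊤ → ⊤ (was ⊥); enqueue [4]
  #7 pop 4: in=⊤ → ⊤ (no change)

Fixpoint:
  val[0] = 2
  val[1] = 1
  val[2] = 1
  val[3] = 1
  val[4] = ⊤
  val[5] = ⊤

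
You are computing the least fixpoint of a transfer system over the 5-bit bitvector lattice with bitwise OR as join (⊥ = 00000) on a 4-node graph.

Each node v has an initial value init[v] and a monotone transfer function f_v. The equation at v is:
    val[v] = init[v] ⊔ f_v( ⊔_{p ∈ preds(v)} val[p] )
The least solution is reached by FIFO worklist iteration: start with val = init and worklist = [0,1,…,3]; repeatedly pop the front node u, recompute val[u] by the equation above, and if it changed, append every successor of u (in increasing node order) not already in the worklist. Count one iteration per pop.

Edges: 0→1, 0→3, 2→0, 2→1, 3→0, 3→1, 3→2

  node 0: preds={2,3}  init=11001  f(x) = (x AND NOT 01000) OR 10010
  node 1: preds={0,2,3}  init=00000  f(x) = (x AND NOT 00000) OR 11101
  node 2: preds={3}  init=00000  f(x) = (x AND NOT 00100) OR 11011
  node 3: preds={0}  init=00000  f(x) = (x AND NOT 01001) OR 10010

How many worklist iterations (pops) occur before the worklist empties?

7

Trace (7 dequeues):
  [1] u=0 | in 00000 | out 11011 | prev 11001 | push {}
  [2] u=1 | in 11011 | out 11111 | prev 00000 | push {}
  [3] u=2 | in 00000 | out 11011 | prev 00000 | push {0,1}
  [4] u=3 | in 11011 | out 10010 | prev 00000 | push {2}
  [5] u=0 | in 11011 | out 11011 | ==
  [6] u=1 | in 11011 | out 11111 | ==
  [7] u=2 | in 10010 | out 11011 | ==

Converged values:
  [0] 11011
  [1] 11111
  [2] 11011
  [3] 10010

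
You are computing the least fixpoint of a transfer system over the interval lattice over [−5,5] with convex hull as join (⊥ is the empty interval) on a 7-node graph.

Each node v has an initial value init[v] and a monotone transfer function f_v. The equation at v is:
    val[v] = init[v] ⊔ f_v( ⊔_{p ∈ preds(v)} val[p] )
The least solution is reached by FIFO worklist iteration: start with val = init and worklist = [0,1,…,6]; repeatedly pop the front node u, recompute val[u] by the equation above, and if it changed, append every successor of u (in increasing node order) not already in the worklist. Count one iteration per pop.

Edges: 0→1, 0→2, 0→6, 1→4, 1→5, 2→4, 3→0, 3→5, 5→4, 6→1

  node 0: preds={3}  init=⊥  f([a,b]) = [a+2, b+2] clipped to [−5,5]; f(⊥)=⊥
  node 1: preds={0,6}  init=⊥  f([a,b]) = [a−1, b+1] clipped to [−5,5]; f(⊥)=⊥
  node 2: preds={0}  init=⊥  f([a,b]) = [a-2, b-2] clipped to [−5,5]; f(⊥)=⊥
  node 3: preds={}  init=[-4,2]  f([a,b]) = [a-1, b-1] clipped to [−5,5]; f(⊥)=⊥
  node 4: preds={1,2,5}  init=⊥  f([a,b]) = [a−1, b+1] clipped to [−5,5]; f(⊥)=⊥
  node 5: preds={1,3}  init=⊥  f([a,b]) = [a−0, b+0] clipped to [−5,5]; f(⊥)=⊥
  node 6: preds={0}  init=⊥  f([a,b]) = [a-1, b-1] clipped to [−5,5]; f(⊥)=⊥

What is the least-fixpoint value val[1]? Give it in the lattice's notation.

Trace (11 dequeues):
  [1] u=0 | in [-4,2] | out [-2,4] | prev ⊥ | push {}
  [2] u=1 | in [-2,4] | out [-3,5] | prev ⊥ | push {}
  [3] u=2 | in [-2,4] | out [-4,2] | prev ⊥ | push {}
  [4] u=3 | in ⊥ | out [-4,2] | ==
  [5] u=4 | in [-4,5] | out [-5,5] | prev ⊥ | push {}
  [6] u=5 | in [-4,5] | out [-4,5] | prev ⊥ | push {4}
  [7] u=6 | in [-2,4] | out [-3,3] | prev ⊥ | push {1}
  [8] u=4 | in [-4,5] | out [-5,5] | ==
  [9] u=1 | in [-3,4] | out [-4,5] | prev [-3,5] | push {4,5}
  [10] u=4 | in [-4,5] | out [-5,5] | ==
  [11] u=5 | in [-4,5] | out [-4,5] | ==

Converged values:
  [0] [-2,4]
  [1] [-4,5]
  [2] [-4,2]
  [3] [-4,2]
  [4] [-5,5]
  [5] [-4,5]
  [6] [-3,3]

[-4,5]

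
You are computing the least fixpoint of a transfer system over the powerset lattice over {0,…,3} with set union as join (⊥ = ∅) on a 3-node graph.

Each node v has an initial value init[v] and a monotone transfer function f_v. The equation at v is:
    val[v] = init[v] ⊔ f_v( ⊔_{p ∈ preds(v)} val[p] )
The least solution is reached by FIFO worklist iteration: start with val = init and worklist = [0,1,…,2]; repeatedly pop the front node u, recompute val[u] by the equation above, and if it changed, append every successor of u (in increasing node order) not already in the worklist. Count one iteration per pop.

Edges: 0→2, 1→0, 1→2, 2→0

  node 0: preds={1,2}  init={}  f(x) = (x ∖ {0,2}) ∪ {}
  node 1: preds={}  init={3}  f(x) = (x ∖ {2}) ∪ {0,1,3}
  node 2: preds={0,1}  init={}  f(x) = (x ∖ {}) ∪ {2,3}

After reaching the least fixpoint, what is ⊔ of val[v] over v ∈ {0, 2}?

{0,1,2,3}

Worklist (5 pops):
  #1 pop 0: in={3} → {3} (was {}); enqueue []
  #2 pop 1: in={} → {0,1,3} (was {3}); enqueue [0]
  #3 pop 2: in={0,1,3} → {0,1,2,3} (was {}); enqueue []
  #4 pop 0: in={0,1,2,3} → {1,3} (was {3}); enqueue [2]
  #5 pop 2: in={0,1,3} → {0,1,2,3} (no change)

Fixpoint:
  val[0] = {1,3}
  val[1] = {0,1,3}
  val[2] = {0,1,2,3}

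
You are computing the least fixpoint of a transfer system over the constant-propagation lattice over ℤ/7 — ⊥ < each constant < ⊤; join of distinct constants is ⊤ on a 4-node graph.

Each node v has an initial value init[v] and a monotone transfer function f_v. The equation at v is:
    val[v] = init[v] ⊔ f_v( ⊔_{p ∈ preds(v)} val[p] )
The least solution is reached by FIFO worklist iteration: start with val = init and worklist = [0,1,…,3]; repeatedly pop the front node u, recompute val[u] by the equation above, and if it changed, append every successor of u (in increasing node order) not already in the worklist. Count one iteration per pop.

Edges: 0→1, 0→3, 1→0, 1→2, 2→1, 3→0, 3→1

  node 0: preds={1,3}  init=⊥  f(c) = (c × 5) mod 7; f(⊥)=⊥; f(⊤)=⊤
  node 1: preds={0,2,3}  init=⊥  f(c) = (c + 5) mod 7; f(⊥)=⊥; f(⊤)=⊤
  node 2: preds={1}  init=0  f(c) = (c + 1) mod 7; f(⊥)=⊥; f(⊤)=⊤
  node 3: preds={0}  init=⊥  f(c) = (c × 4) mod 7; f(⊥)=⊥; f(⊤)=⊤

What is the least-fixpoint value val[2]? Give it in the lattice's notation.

⊤

Iteration log — 13 steps:
  step 1. node 0  ⊔preds=⊥  new=⊥  stable
  step 2. node 1  ⊔preds=0  new=5  old=⊥  +wl: 0
  step 3. node 2  ⊔preds=5  new=⊤  old=0  +wl: 1
  step 4. node 3  ⊔preds=⊥  new=⊥  stable
  step 5. node 0  ⊔preds=5  new=4  old=⊥  +wl: 3
  step 6. node 1  ⊔preds=⊤  new=⊤  old=5  +wl: 0,2
  step 7. node 3  ⊔preds=4  new=2  old=⊥  +wl: 1
  step 8. node 0  ⊔preds=⊤  new=⊤  old=4  +wl: 3
  step 9. node 2  ⊔preds=⊤  new=⊤  stable
  step 10. node 1  ⊔preds=⊤  new=⊤  stable
  step 11. node 3  ⊔preds=⊤  new=⊤  old=2  +wl: 0,1
  step 12. node 0  ⊔preds=⊤  new=⊤  stable
  step 13. node 1  ⊔preds=⊤  new=⊤  stable

Least fixpoint reached:
  node 0: ⊤
  node 1: ⊤
  node 2: ⊤
  node 3: ⊤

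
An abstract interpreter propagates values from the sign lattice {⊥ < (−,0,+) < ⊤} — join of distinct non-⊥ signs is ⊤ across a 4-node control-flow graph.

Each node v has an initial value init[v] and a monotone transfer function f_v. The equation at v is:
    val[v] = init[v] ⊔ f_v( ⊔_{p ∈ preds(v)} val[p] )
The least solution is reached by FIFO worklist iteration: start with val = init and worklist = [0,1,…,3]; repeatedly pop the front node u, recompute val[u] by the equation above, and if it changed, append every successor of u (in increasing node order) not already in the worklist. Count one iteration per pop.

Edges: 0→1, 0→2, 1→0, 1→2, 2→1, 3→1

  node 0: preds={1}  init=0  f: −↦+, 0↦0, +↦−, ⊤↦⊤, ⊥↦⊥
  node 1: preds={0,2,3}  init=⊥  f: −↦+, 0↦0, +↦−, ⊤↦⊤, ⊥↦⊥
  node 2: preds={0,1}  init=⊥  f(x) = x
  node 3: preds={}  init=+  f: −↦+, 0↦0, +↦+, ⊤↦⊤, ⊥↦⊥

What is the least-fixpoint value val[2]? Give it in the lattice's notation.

Iteration log — 7 steps:
  step 1. node 0  ⊔preds=⊥  new=0  stable
  step 2. node 1  ⊔preds=⊤  new=⊤  old=⊥  +wl: 0
  step 3. node 2  ⊔preds=⊤  new=⊤  old=⊥  +wl: 1
  step 4. node 3  ⊔preds=⊥  new=+  stable
  step 5. node 0  ⊔preds=⊤  new=⊤  old=0  +wl: 2
  step 6. node 1  ⊔preds=⊤  new=⊤  stable
  step 7. node 2  ⊔preds=⊤  new=⊤  stable

Least fixpoint reached:
  node 0: ⊤
  node 1: ⊤
  node 2: ⊤
  node 3: +

⊤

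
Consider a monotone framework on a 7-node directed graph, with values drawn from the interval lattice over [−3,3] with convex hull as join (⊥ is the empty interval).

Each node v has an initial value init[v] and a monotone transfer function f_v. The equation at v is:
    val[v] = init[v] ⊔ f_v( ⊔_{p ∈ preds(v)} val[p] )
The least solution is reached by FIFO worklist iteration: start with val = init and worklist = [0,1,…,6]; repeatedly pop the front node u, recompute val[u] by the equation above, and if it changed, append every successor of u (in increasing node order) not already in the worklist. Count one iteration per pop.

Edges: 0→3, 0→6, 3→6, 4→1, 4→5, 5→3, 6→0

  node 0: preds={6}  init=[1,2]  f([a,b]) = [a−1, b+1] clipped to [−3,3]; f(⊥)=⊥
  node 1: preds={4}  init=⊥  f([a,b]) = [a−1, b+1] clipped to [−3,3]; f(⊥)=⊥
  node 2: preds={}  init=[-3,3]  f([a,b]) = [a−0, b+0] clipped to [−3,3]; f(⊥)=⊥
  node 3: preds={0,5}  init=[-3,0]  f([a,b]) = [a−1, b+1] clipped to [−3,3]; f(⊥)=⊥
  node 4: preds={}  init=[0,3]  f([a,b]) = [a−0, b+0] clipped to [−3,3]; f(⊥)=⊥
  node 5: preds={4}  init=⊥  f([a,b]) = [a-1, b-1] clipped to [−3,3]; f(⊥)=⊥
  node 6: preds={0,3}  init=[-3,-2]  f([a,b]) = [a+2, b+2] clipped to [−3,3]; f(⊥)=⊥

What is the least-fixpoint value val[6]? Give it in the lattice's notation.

Trace (11 dequeues):
  [1] u=0 | in [-3,-2] | out [-3,2] | prev [1,2] | push {}
  [2] u=1 | in [0,3] | out [-1,3] | prev ⊥ | push {}
  [3] u=2 | in ⊥ | out [-3,3] | ==
  [4] u=3 | in [-3,2] | out [-3,3] | prev [-3,0] | push {}
  [5] u=4 | in ⊥ | out [0,3] | ==
  [6] u=5 | in [0,3] | out [-1,2] | prev ⊥ | push {3}
  [7] u=6 | in [-3,3] | out [-3,3] | prev [-3,-2] | push {0}
  [8] u=3 | in [-3,2] | out [-3,3] | ==
  [9] u=0 | in [-3,3] | out [-3,3] | prev [-3,2] | push {3,6}
  [10] u=3 | in [-3,3] | out [-3,3] | ==
  [11] u=6 | in [-3,3] | out [-3,3] | ==

Converged values:
  [0] [-3,3]
  [1] [-1,3]
  [2] [-3,3]
  [3] [-3,3]
  [4] [0,3]
  [5] [-1,2]
  [6] [-3,3]

[-3,3]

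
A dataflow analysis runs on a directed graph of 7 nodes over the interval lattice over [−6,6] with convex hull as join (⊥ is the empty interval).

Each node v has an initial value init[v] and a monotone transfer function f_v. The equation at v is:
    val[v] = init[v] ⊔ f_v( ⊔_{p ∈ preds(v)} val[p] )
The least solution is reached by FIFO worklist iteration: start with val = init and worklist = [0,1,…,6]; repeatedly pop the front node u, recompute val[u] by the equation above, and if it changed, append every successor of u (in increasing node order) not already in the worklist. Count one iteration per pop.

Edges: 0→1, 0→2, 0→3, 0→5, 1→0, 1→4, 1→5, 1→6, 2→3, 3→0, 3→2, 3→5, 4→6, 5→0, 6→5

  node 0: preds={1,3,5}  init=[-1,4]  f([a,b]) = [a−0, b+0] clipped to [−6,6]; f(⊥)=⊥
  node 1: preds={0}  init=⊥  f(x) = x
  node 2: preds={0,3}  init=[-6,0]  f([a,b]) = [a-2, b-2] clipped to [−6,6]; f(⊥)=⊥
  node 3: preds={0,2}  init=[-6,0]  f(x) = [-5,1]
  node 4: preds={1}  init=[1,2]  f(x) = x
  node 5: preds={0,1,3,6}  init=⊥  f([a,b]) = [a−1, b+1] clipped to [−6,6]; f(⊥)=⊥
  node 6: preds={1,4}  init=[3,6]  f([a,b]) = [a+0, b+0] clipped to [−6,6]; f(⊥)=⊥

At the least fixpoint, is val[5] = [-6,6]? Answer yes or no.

Worklist (16 pops):
  #1 pop 0: in=[-6,0] → [-6,4] (was [-1,4]); enqueue []
  #2 pop 1: in=[-6,4] → [-6,4] (was ⊥); enqueue [0]
  #3 pop 2: in=[-6,4] → [-6,2] (was [-6,0]); enqueue []
  #4 pop 3: in=[-6,4] → [-6,1] (was [-6,0]); enqueue [2]
  #5 pop 4: in=[-6,4] → [-6,4] (was [1,2]); enqueue []
  #6 pop 5: in=[-6,6] → [-6,6] (was ⊥); enqueue []
  #7 pop 6: in=[-6,4] → [-6,6] (was [3,6]); enqueue [5]
  #8 pop 0: in=[-6,6] → [-6,6] (was [-6,4]); enqueue [1,3]
  #9 pop 2: in=[-6,6] → [-6,4] (was [-6,2]); enqueue []
  #10 pop 5: in=[-6,6] → [-6,6] (no change)
  #11 pop 1: in=[-6,6] → [-6,6] (was [-6,4]); enqueue [0,4,5,6]
  #12 pop 3: in=[-6,6] → [-6,1] (no change)
  #13 pop 0: in=[-6,6] → [-6,6] (no change)
  #14 pop 4: in=[-6,6] → [-6,6] (was [-6,4]); enqueue []
  #15 pop 5: in=[-6,6] → [-6,6] (no change)
  #16 pop 6: in=[-6,6] → [-6,6] (no change)

Fixpoint:
  val[0] = [-6,6]
  val[1] = [-6,6]
  val[2] = [-6,4]
  val[3] = [-6,1]
  val[4] = [-6,6]
  val[5] = [-6,6]
  val[6] = [-6,6]

yes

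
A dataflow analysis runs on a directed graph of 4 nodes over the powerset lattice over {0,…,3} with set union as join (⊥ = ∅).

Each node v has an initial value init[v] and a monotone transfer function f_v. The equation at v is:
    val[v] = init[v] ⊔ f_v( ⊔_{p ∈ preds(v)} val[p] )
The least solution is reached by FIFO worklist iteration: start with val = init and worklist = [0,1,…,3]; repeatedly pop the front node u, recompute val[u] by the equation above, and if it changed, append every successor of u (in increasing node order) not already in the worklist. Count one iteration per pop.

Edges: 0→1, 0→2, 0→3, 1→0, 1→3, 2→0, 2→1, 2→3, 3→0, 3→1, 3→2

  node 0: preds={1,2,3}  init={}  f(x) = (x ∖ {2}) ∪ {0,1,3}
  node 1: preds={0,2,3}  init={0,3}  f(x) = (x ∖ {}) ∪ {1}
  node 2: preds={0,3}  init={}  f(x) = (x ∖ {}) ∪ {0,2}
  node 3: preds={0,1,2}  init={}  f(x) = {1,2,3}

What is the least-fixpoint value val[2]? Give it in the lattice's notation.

Iteration log — 9 steps:
  step 1. node 0  ⊔preds={0,3}  new={0,1,3}  old={}  +wl: 
  step 2. node 1  ⊔preds={0,1,3}  new={0,1,3}  old={0,3}  +wl: 0
  step 3. node 2  ⊔preds={0,1,3}  new={0,1,2,3}  old={}  +wl: 1
  step 4. node 3  ⊔preds={0,1,2,3}  new={1,2,3}  old={}  +wl: 2
  step 5. node 0  ⊔preds={0,1,2,3}  new={0,1,3}  stable
  step 6. node 1  ⊔preds={0,1,2,3}  new={0,1,2,3}  old={0,1,3}  +wl: 0,3
  step 7. node 2  ⊔preds={0,1,2,3}  new={0,1,2,3}  stable
  step 8. node 0  ⊔preds={0,1,2,3}  new={0,1,3}  stable
  step 9. node 3  ⊔preds={0,1,2,3}  new={1,2,3}  stable

Least fixpoint reached:
  node 0: {0,1,3}
  node 1: {0,1,2,3}
  node 2: {0,1,2,3}
  node 3: {1,2,3}

{0,1,2,3}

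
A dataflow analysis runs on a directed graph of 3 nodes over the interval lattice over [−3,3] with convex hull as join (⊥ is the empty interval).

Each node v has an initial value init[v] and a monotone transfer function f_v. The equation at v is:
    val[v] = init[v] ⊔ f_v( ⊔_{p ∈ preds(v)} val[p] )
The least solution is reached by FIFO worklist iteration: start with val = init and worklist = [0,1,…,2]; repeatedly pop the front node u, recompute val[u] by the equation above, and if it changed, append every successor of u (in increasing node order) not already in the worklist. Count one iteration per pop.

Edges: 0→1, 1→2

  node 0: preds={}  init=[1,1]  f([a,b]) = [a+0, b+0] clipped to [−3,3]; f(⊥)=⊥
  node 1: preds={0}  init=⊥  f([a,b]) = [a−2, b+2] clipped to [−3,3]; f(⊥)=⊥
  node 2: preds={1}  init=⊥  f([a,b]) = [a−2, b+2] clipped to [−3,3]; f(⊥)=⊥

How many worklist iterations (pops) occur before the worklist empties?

Trace (3 dequeues):
  [1] u=0 | in ⊥ | out [1,1] | ==
  [2] u=1 | in [1,1] | out [-1,3] | prev ⊥ | push {}
  [3] u=2 | in [-1,3] | out [-3,3] | prev ⊥ | push {}

Converged values:
  [0] [1,1]
  [1] [-1,3]
  [2] [-3,3]

3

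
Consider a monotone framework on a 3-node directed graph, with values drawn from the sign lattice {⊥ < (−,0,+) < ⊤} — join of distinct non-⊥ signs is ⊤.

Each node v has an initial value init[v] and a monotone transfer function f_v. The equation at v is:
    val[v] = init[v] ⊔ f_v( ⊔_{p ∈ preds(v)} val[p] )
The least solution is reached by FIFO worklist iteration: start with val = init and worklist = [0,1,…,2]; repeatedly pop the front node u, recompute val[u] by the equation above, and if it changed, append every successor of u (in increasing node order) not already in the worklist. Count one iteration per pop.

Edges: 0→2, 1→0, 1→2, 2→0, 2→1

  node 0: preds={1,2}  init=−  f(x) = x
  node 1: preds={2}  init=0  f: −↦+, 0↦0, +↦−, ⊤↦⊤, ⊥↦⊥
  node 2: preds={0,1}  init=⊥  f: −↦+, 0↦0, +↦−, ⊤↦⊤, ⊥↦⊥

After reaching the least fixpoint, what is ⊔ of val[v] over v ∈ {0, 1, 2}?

⊤

Trace (7 dequeues):
  [1] u=0 | in 0 | out ⊤ | prev − | push {}
  [2] u=1 | in ⊥ | out 0 | ==
  [3] u=2 | in ⊤ | out ⊤ | prev ⊥ | push {0,1}
  [4] u=0 | in ⊤ | out ⊤ | ==
  [5] u=1 | in ⊤ | out ⊤ | prev 0 | push {0,2}
  [6] u=0 | in ⊤ | out ⊤ | ==
  [7] u=2 | in ⊤ | out ⊤ | ==

Converged values:
  [0] ⊤
  [1] ⊤
  [2] ⊤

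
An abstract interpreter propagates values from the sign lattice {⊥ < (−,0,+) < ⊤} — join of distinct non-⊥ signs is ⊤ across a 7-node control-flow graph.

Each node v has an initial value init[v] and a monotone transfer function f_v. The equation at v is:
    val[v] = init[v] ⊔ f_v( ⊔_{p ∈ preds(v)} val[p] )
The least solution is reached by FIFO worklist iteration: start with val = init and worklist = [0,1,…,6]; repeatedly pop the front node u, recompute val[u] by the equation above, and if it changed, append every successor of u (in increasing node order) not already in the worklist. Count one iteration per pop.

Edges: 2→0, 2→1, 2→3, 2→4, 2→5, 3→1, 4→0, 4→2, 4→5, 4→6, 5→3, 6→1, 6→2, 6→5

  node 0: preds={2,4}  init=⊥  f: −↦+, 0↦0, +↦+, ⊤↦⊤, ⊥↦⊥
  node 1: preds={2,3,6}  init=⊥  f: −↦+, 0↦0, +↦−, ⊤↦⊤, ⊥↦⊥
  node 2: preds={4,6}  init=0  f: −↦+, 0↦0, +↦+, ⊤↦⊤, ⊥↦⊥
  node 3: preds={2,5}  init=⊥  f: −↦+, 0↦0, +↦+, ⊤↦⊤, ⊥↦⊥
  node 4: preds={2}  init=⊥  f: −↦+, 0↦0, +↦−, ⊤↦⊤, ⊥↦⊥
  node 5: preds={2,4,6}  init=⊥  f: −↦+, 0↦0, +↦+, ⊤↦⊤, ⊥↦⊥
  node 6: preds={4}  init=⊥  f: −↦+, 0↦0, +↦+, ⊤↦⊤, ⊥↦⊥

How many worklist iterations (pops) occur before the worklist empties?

Worklist (12 pops):
  #1 pop 0: in=0 → 0 (was ⊥); enqueue []
  #2 pop 1: in=0 → 0 (was ⊥); enqueue []
  #3 pop 2: in=⊥ → 0 (no change)
  #4 pop 3: in=0 → 0 (was ⊥); enqueue [1]
  #5 pop 4: in=0 → 0 (was ⊥); enqueue [0,2]
  #6 pop 5: in=0 → 0 (was ⊥); enqueue [3]
  #7 pop 6: in=0 → 0 (was ⊥); enqueue [5]
  #8 pop 1: in=0 → 0 (no change)
  #9 pop 0: in=0 → 0 (no change)
  #10 pop 2: in=0 → 0 (no change)
  #11 pop 3: in=0 → 0 (no change)
  #12 pop 5: in=0 → 0 (no change)

Fixpoint:
  val[0] = 0
  val[1] = 0
  val[2] = 0
  val[3] = 0
  val[4] = 0
  val[5] = 0
  val[6] = 0

12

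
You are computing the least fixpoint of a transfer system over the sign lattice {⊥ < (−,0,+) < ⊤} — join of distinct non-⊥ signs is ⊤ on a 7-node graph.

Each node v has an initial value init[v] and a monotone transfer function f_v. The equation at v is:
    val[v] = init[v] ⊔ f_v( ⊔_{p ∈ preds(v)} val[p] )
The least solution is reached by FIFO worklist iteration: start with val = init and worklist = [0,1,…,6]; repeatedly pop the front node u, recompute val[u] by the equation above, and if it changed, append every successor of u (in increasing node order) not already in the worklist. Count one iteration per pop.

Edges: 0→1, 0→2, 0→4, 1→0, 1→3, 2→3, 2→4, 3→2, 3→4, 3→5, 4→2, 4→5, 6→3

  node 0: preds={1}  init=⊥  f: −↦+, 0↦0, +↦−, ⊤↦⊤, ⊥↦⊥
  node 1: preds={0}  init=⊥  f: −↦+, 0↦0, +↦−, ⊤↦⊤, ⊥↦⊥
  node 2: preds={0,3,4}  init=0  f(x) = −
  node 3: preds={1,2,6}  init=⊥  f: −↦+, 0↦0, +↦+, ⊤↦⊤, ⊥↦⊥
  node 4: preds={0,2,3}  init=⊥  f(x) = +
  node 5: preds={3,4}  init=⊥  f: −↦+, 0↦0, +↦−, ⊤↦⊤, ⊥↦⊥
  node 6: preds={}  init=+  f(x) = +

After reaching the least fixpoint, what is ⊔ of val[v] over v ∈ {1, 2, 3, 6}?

⊤

Iteration log — 8 steps:
  step 1. node 0  ⊔preds=⊥  new=⊥  stable
  step 2. node 1  ⊔preds=⊥  new=⊥  stable
  step 3. node 2  ⊔preds=⊥  new=⊤  old=0  +wl: 
  step 4. node 3  ⊔preds=⊤  new=⊤  old=⊥  +wl: 2
  step 5. node 4  ⊔preds=⊤  new=+  old=⊥  +wl: 
  step 6. node 5  ⊔preds=⊤  new=⊤  old=⊥  +wl: 
  step 7. node 6  ⊔preds=⊥  new=+  stable
  step 8. node 2  ⊔preds=⊤  new=⊤  stable

Least fixpoint reached:
  node 0: ⊥
  node 1: ⊥
  node 2: ⊤
  node 3: ⊤
  node 4: +
  node 5: ⊤
  node 6: +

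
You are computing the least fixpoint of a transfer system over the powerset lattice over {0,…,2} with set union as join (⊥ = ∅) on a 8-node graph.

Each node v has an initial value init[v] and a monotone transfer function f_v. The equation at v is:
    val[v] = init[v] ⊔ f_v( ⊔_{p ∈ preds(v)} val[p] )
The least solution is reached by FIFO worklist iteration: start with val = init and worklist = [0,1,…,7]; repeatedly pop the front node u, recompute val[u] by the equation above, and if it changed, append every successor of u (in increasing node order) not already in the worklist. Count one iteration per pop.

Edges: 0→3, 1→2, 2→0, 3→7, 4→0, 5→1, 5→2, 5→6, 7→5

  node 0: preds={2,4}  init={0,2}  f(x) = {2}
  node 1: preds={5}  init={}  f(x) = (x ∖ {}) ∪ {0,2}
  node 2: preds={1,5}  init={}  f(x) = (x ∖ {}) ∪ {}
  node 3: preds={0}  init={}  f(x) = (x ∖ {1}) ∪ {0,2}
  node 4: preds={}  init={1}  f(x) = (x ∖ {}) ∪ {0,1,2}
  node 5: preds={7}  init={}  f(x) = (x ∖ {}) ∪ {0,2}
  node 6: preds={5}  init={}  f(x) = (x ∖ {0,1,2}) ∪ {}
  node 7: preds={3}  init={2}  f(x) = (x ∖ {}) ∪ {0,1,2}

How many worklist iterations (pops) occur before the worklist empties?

16

Trace (16 dequeues):
  [1] u=0 | in {1} | out {0,2} | ==
  [2] u=1 | in {} | out {0,2} | prev {} | push {}
  [3] u=2 | in {0,2} | out {0,2} | prev {} | push {0}
  [4] u=3 | in {0,2} | out {0,2} | prev {} | push {}
  [5] u=4 | in {} | out {0,1,2} | prev {1} | push {}
  [6] u=5 | in {2} | out {0,2} | prev {} | push {1,2}
  [7] u=6 | in {0,2} | out {} | ==
  [8] u=7 | in {0,2} | out {0,1,2} | prev {2} | push {5}
  [9] u=0 | in {0,1,2} | out {0,2} | ==
  [10] u=1 | in {0,2} | out {0,2} | ==
  [11] u=2 | in {0,2} | out {0,2} | ==
  [12] u=5 | in {0,1,2} | out {0,1,2} | prev {0,2} | push {1,2,6}
  [13] u=1 | in {0,1,2} | out {0,1,2} | prev {0,2} | push {}
  [14] u=2 | in {0,1,2} | out {0,1,2} | prev {0,2} | push {0}
  [15] u=6 | in {0,1,2} | out {} | ==
  [16] u=0 | in {0,1,2} | out {0,2} | ==

Converged values:
  [0] {0,2}
  [1] {0,1,2}
  [2] {0,1,2}
  [3] {0,2}
  [4] {0,1,2}
  [5] {0,1,2}
  [6] {}
  [7] {0,1,2}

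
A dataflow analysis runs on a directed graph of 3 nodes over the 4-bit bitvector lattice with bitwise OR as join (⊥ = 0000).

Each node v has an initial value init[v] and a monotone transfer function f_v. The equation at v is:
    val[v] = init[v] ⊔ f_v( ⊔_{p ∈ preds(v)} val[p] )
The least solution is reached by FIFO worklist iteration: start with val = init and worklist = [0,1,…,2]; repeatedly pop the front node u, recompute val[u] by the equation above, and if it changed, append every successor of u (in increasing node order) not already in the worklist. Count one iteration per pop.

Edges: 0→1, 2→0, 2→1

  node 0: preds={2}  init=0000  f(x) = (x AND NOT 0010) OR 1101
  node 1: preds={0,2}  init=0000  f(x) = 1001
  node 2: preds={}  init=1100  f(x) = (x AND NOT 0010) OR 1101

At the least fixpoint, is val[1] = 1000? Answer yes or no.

Iteration log — 5 steps:
  step 1. node 0  ⊔preds=1100  new=1101  old=0000  +wl: 
  step 2. node 1  ⊔preds=1101  new=1001  old=0000  +wl: 
  step 3. node 2  ⊔preds=0000  new=1101  old=1100  +wl: 0,1
  step 4. node 0  ⊔preds=1101  new=1101  stable
  step 5. node 1  ⊔preds=1101  new=1001  stable

Least fixpoint reached:
  node 0: 1101
  node 1: 1001
  node 2: 1101

no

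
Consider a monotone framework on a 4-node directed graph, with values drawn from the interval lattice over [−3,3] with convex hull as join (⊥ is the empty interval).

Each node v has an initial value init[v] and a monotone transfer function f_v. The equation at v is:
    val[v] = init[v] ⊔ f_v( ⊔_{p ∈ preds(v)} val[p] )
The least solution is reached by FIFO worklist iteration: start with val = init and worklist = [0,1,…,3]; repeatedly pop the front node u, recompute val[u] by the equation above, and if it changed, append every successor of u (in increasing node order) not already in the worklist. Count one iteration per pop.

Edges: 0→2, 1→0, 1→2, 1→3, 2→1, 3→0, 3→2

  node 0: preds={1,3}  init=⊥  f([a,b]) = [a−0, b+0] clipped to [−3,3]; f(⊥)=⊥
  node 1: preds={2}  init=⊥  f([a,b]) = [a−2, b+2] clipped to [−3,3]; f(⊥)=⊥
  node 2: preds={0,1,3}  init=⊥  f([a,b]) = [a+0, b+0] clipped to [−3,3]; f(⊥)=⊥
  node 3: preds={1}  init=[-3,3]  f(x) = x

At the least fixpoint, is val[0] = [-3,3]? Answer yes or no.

yes

Trace (8 dequeues):
  [1] u=0 | in [-3,3] | out [-3,3] | prev ⊥ | push {}
  [2] u=1 | in ⊥ | out ⊥ | ==
  [3] u=2 | in [-3,3] | out [-3,3] | prev ⊥ | push {1}
  [4] u=3 | in ⊥ | out [-3,3] | ==
  [5] u=1 | in [-3,3] | out [-3,3] | prev ⊥ | push {0,2,3}
  [6] u=0 | in [-3,3] | out [-3,3] | ==
  [7] u=2 | in [-3,3] | out [-3,3] | ==
  [8] u=3 | in [-3,3] | out [-3,3] | ==

Converged values:
  [0] [-3,3]
  [1] [-3,3]
  [2] [-3,3]
  [3] [-3,3]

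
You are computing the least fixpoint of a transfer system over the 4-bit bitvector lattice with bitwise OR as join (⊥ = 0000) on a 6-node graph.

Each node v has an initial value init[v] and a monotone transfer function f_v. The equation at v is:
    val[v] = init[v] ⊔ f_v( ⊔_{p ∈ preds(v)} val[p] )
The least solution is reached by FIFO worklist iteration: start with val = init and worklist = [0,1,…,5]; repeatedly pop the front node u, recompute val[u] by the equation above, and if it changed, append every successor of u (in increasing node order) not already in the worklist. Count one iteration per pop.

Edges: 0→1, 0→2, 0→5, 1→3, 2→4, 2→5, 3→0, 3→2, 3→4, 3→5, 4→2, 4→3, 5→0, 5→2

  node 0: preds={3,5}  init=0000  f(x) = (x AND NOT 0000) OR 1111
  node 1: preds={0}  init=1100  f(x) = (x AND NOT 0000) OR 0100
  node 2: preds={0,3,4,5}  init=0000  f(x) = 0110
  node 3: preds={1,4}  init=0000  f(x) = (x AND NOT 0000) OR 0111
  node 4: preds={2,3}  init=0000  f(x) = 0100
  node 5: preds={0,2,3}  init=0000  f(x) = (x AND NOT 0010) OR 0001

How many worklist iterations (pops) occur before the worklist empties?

Iteration log — 9 steps:
  step 1. node 0  ⊔preds=0000  new=1111  old=0000  +wl: 
  step 2. node 1  ⊔preds=1111  new=1111  old=1100  +wl: 
  step 3. node 2  ⊔preds=1111  new=0110  old=0000  +wl: 
  step 4. node 3  ⊔preds=1111  new=1111  old=0000  +wl: 0,2
  step 5. node 4  ⊔preds=1111  new=0100  old=0000  +wl: 3
  step 6. node 5  ⊔preds=1111  new=1101  old=0000  +wl: 
  step 7. node 0  ⊔preds=1111  new=1111  stable
  step 8. node 2  ⊔preds=1111  new=0110  stable
  step 9. node 3  ⊔preds=1111  new=1111  stable

Least fixpoint reached:
  node 0: 1111
  node 1: 1111
  node 2: 0110
  node 3: 1111
  node 4: 0100
  node 5: 1101

9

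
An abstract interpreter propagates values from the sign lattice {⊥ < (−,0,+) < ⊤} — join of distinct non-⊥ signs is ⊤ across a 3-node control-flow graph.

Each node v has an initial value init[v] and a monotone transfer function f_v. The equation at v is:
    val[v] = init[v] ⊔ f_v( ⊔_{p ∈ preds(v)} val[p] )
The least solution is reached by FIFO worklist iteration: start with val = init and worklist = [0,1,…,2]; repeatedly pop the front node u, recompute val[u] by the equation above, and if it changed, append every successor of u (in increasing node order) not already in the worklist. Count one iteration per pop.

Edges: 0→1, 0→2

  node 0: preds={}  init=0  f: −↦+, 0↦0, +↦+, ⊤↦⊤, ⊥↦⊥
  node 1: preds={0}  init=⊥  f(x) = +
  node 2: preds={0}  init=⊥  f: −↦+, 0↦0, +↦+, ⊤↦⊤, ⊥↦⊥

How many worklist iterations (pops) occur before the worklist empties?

Worklist (3 pops):
  #1 pop 0: in=⊥ → 0 (no change)
  #2 pop 1: in=0 → + (was ⊥); enqueue []
  #3 pop 2: in=0 → 0 (was ⊥); enqueue []

Fixpoint:
  val[0] = 0
  val[1] = +
  val[2] = 0

3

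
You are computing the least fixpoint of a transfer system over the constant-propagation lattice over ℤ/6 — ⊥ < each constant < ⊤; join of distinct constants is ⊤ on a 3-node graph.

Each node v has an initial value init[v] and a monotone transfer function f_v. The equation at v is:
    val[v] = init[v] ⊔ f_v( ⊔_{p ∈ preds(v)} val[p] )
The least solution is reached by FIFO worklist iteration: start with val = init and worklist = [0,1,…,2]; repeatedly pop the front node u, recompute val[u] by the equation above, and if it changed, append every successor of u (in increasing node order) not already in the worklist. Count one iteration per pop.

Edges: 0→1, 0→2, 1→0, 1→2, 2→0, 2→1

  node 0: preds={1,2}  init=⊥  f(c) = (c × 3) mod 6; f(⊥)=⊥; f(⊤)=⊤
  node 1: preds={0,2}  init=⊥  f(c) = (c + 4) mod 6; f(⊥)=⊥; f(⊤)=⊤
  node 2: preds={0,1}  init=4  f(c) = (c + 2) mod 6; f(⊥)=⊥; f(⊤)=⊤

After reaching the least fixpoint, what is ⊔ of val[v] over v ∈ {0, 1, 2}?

⊤

Trace (6 dequeues):
  [1] u=0 | in 4 | out 0 | prev ⊥ | push {}
  [2] u=1 | in ⊤ | out ⊤ | prev ⊥ | push {0}
  [3] u=2 | in ⊤ | out ⊤ | prev 4 | push {1}
  [4] u=0 | in ⊤ | out ⊤ | prev 0 | push {2}
  [5] u=1 | in ⊤ | out ⊤ | ==
  [6] u=2 | in ⊤ | out ⊤ | ==

Converged values:
  [0] ⊤
  [1] ⊤
  [2] ⊤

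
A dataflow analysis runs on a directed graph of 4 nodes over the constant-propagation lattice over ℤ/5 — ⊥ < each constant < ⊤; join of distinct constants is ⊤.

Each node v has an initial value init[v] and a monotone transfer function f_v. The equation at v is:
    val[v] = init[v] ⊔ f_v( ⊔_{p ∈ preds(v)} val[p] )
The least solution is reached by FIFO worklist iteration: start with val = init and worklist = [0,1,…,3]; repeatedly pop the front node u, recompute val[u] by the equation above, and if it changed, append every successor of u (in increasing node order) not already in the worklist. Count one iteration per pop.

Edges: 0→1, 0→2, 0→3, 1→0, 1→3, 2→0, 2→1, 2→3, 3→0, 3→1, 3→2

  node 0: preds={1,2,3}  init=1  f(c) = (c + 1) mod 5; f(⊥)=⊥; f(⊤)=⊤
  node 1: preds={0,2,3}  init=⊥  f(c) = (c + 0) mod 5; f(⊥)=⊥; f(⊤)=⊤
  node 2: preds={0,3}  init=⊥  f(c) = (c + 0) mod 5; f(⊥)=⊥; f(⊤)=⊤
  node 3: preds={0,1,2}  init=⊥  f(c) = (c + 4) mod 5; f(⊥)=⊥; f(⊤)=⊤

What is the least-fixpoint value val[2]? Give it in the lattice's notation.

Worklist (11 pops):
  #1 pop 0: in=⊥ → 1 (no change)
  #2 pop 1: in=1 → 1 (was ⊥); enqueue [0]
  #3 pop 2: in=1 → 1 (was ⊥); enqueue [1]
  #4 pop 3: in=1 → 0 (was ⊥); enqueue [2]
  #5 pop 0: in=⊤ → ⊤ (was 1); enqueue [3]
  #6 pop 1: in=⊤ → ⊤ (was 1); enqueue [0]
  #7 pop 2: in=⊤ → ⊤ (was 1); enqueue [1]
  #8 pop 3: in=⊤ → ⊤ (was 0); enqueue [2]
  #9 pop 0: in=⊤ → ⊤ (no change)
  #10 pop 1: in=⊤ → ⊤ (no change)
  #11 pop 2: in=⊤ → ⊤ (no change)

Fixpoint:
  val[0] = ⊤
  val[1] = ⊤
  val[2] = ⊤
  val[3] = ⊤

⊤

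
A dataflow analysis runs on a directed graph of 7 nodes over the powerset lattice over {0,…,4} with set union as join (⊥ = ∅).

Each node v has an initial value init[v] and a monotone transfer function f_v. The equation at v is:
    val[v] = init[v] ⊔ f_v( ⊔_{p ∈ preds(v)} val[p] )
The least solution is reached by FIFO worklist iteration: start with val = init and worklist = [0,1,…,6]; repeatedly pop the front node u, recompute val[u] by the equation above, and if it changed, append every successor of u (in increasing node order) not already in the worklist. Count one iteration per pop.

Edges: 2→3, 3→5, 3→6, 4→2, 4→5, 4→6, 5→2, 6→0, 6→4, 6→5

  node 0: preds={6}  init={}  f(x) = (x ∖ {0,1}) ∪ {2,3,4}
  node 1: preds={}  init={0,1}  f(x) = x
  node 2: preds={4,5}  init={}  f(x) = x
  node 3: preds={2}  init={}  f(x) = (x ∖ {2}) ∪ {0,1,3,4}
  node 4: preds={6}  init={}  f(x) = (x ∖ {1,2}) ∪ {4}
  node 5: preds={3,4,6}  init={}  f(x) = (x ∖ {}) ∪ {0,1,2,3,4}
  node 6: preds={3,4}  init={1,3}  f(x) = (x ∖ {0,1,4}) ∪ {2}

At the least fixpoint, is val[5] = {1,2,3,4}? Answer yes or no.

Worklist (12 pops):
  #1 pop 0: in={1,3} → {2,3,4} (was {}); enqueue []
  #2 pop 1: in={} → {0,1} (no change)
  #3 pop 2: in={} → {} (no change)
  #4 pop 3: in={} → {0,1,3,4} (was {}); enqueue []
  #5 pop 4: in={1,3} → {3,4} (was {}); enqueue [2]
  #6 pop 5: in={0,1,3,4} → {0,1,2,3,4} (was {}); enqueue []
  #7 pop 6: in={0,1,3,4} → {1,2,3} (was {1,3}); enqueue [0,4,5]
  #8 pop 2: in={0,1,2,3,4} → {0,1,2,3,4} (was {}); enqueue [3]
  #9 pop 0: in={1,2,3} → {2,3,4} (no change)
  #10 pop 4: in={1,2,3} → {3,4} (no change)
  #11 pop 5: in={0,1,2,3,4} → {0,1,2,3,4} (no change)
  #12 pop 3: in={0,1,2,3,4} → {0,1,3,4} (no change)

Fixpoint:
  val[0] = {2,3,4}
  val[1] = {0,1}
  val[2] = {0,1,2,3,4}
  val[3] = {0,1,3,4}
  val[4] = {3,4}
  val[5] = {0,1,2,3,4}
  val[6] = {1,2,3}

no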